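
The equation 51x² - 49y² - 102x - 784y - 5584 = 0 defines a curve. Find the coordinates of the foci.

Group: 51(x² - 2x) -49(y² + 16y) = 5584
51(x - 1)² -49(y + 8)² = 5584 + 51 - 3136 = 2499
Divide by 2499: (x - 1)²/49 - (y + 8)²/51 = 1
Hyperbola, center (1, -8), transverse axis horizontal; a² = 49, b² = 51.
c² = a² + b² = 49 + 51 = 100, so c = 10.
Foci lie on the horizontal axis through the center: (h ± c, k).

(-9, -8) and (11, -8)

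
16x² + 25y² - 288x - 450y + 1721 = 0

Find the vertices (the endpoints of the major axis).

(-1, 9) and (19, 9)

16(x² - 18x) + 25(y² - 18y) = -1721
Complete the square: 16(x - 9)² + 25(y - 9)² = -1721 + 1296 + 2025 = 1600
Divide by 1600: (x - 9)²/100 + (y - 9)²/64 = 1
Ellipse, center (9, 9), major axis horizontal; a² = 100, b² = 64.
a = 10. Vertices at (h ± a, k).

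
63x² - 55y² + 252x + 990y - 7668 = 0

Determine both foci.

(-2 - √118, 9) and (-2 + √118, 9)

Rearranging, 63(x² + 4x) -55(y² - 18y) = 7668.
63(x + 2)² -55(y - 9)² = 7668 + 252 - 4455 = 3465
Divide by 3465: (x + 2)²/55 - (y - 9)²/63 = 1
Hyperbola, center (-2, 9), transverse axis horizontal; a² = 55, b² = 63.
c² = a² + b² = 55 + 63 = 118, so c = √118.
Foci lie on the horizontal axis through the center: (h ± c, k).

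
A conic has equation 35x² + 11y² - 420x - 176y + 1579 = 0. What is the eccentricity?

Rearranging, 35(x² - 12x) + 11(y² - 16y) = -1579.
Complete the square: 35(x - 6)² + 11(y - 8)² = -1579 + 1260 + 704 = 385
Divide through by 385 to get (x - 6)²/11 + (y - 8)²/35 = 1.
Ellipse, center (6, 8), major axis vertical; a² = 35, b² = 11.
c² = a² - b² = 24, so c = 2√6.
e = c/a = 2√6/√35 = 2√210/35.

e = 2√210/35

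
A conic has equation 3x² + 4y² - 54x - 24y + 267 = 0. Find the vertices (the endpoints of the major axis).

Collect terms: 3(x² - 18x) + 4(y² - 6y) = -267
3(x - 9)² + 4(y - 3)² = -267 + 243 + 36 = 12
Divide through by 12 to get (x - 9)²/4 + (y - 3)²/3 = 1.
Ellipse, center (9, 3), major axis horizontal; a² = 4, b² = 3.
a = 2. Vertices at (h ± a, k).

(7, 3) and (11, 3)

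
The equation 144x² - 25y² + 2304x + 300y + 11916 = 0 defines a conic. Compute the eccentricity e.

Collect terms: 144(x² + 16x) -25(y² - 12y) = -11916
Complete the square in x and y: 144(x + 8)² -25(y - 6)² = -11916 + 9216 - 900 = -3600
Divide by -3600: (y - 6)²/144 - (x + 8)²/25 = 1
Hyperbola, center (-8, 6), transverse axis vertical; a² = 144, b² = 25.
c² = a² + b² = 169, so c = 13.
e = c/a = 13/12.

e = 13/12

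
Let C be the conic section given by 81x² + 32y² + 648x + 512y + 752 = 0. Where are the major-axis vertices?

Collect terms: 81(x² + 8x) + 32(y² + 16y) = -752
Complete the square: 81(x + 4)² + 32(y + 8)² = -752 + 1296 + 2048 = 2592
Divide through by 2592 to get (x + 4)²/32 + (y + 8)²/81 = 1.
Ellipse, center (-4, -8), major axis vertical; a² = 81, b² = 32.
a = 9. Vertices at (h, k ± a).

(-4, -17) and (-4, 1)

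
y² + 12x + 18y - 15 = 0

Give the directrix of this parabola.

x = 11

Only y is squared. Complete the square in y: (y + 9)² = -12(x - 8).
Vertex (8, -9); 4p = -12 so p = -3. Opens left.
Directrix is the vertical line x = h − p = 8 − (-3) = 11.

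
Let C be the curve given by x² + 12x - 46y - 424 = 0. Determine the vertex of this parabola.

Only x is squared. Complete the square in x: (x + 6)² = 46(y + 10).
Vertex (-6, -10); 4p = 46 so p = 23/2. Opens up.

(-6, -10)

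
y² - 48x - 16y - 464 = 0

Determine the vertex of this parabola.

Only y is squared. Complete the square in y: (y - 8)² = 48(x + 11).
Vertex (-11, 8); 4p = 48 so p = 12. Opens right.

(-11, 8)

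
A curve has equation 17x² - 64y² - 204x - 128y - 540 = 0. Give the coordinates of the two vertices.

Group the x- and y-terms: 17(x² - 12x) -64(y² + 2y) = 540
17(x - 6)² -64(y + 1)² = 540 + 612 - 64 = 1088
Dividing both sides by 1088: (x - 6)²/64 - (y + 1)²/17 = 1
Hyperbola, center (6, -1), transverse axis horizontal; a² = 64, b² = 17.
a = 8. Vertices at (h ± a, k).

(-2, -1) and (14, -1)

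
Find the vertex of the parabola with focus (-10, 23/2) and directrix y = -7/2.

(-10, 4)

The vertex is the midpoint between the focus and the directrix along the axis of symmetry.
Axis is vertical (directrix is horizontal). Vertex y-coordinate = (23/2 + (-7/2))/2 = 4; x-coordinate = -10.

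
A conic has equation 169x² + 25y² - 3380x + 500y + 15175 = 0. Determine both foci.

(10, -22) and (10, 2)

Rearranging, 169(x² - 20x) + 25(y² + 20y) = -15175.
Completing the square gives 169(x - 10)² + 25(y + 10)² = -15175 + 16900 + 2500 = 4225.
Divide by 4225: (x - 10)²/25 + (y + 10)²/169 = 1
Ellipse, center (10, -10), major axis vertical; a² = 169, b² = 25.
c² = a² - b² = 169 - 25 = 144, so c = 12.
Foci lie on the vertical axis through the center: (h, k ± c).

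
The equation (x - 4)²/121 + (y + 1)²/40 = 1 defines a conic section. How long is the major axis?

22

Center (4, -1). The larger denominator 121 sits under the x-term, so the major axis is horizontal; a² = 121, b² = 40.
a² = 121 so a = 11; the major axis has length 2a = 22.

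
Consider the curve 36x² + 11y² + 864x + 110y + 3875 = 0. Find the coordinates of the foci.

Rearranging, 36(x² + 24x) + 11(y² + 10y) = -3875.
Completing the square gives 36(x + 12)² + 11(y + 5)² = -3875 + 5184 + 275 = 1584.
Dividing both sides by 1584: (x + 12)²/44 + (y + 5)²/144 = 1
Ellipse, center (-12, -5), major axis vertical; a² = 144, b² = 44.
c² = a² - b² = 144 - 44 = 100, so c = 10.
Foci lie on the vertical axis through the center: (h, k ± c).

(-12, -15) and (-12, 5)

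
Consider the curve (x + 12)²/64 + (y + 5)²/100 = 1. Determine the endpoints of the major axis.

(-12, -15) and (-12, 5)

Center (-12, -5). The larger denominator 100 sits under the y-term, so the major axis is vertical; a² = 100, b² = 64.
a = 10. Vertices at (h, k ± a).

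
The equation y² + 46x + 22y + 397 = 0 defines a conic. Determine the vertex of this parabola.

(-6, -11)

Only y is squared. Complete the square in y: (y + 11)² = -46(x + 6).
Vertex (-6, -11); 4p = -46 so p = -23/2. Opens left.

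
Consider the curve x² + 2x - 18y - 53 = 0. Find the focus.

Only x is squared. Complete the square in x: (x + 1)² = 18(y + 3).
Vertex (-1, -3); 4p = 18 so p = 9/2. Opens up.
Focus is p units from the vertex along the axis: (h, k + p).

(-1, 3/2)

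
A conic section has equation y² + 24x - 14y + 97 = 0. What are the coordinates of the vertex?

(-2, 7)

Only y is squared. Complete the square in y: (y - 7)² = -24(x + 2).
Vertex (-2, 7); 4p = -24 so p = -6. Opens left.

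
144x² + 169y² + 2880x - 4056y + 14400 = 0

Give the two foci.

(-15, 12) and (-5, 12)

Group: 144(x² + 20x) + 169(y² - 24y) = -14400
Completing the square gives 144(x + 10)² + 169(y - 12)² = -14400 + 14400 + 24336 = 24336.
Dividing both sides by 24336: (x + 10)²/169 + (y - 12)²/144 = 1
Ellipse, center (-10, 12), major axis horizontal; a² = 169, b² = 144.
c² = a² - b² = 169 - 144 = 25, so c = 5.
Foci lie on the horizontal axis through the center: (h ± c, k).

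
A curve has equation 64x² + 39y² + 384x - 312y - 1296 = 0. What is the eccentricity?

e = 5/8

Group the x- and y-terms: 64(x² + 6x) + 39(y² - 8y) = 1296
Complete the square: 64(x + 3)² + 39(y - 4)² = 1296 + 576 + 624 = 2496
Dividing both sides by 2496: (x + 3)²/39 + (y - 4)²/64 = 1
Ellipse, center (-3, 4), major axis vertical; a² = 64, b² = 39.
c² = a² - b² = 25, so c = 5.
e = c/a = 5/8.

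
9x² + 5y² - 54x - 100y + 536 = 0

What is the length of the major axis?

6

Collect terms: 9(x² - 6x) + 5(y² - 20y) = -536
Complete the square in x and y: 9(x - 3)² + 5(y - 10)² = -536 + 81 + 500 = 45
Divide by 45: (x - 3)²/5 + (y - 10)²/9 = 1
Ellipse, center (3, 10), major axis vertical; a² = 9, b² = 5.
a² = 9 so a = 3; the major axis has length 2a = 6.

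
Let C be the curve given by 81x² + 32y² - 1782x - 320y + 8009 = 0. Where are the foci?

(11, -2) and (11, 12)

Rearranging, 81(x² - 22x) + 32(y² - 10y) = -8009.
81(x - 11)² + 32(y - 5)² = -8009 + 9801 + 800 = 2592
Dividing both sides by 2592: (x - 11)²/32 + (y - 5)²/81 = 1
Ellipse, center (11, 5), major axis vertical; a² = 81, b² = 32.
c² = a² - b² = 81 - 32 = 49, so c = 7.
Foci lie on the vertical axis through the center: (h, k ± c).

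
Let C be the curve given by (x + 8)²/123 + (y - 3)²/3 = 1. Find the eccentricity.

e = 2√410/41

Center (-8, 3). The larger denominator 123 sits under the x-term, so the major axis is horizontal; a² = 123, b² = 3.
c² = a² - b² = 120, so c = 2√30.
e = c/a = 2√30/√123 = 2√410/41.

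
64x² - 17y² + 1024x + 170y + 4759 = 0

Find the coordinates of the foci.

(-8, -4) and (-8, 14)

Rearranging, 64(x² + 16x) -17(y² - 10y) = -4759.
Complete the square: 64(x + 8)² -17(y - 5)² = -4759 + 4096 - 425 = -1088
Divide by -1088: (y - 5)²/64 - (x + 8)²/17 = 1
Hyperbola, center (-8, 5), transverse axis vertical; a² = 64, b² = 17.
c² = a² + b² = 64 + 17 = 81, so c = 9.
Foci lie on the vertical axis through the center: (h, k ± c).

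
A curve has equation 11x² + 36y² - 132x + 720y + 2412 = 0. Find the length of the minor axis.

Collect terms: 11(x² - 12x) + 36(y² + 20y) = -2412
Completing the square gives 11(x - 6)² + 36(y + 10)² = -2412 + 396 + 3600 = 1584.
Dividing both sides by 1584: (x - 6)²/144 + (y + 10)²/44 = 1
Ellipse, center (6, -10), major axis horizontal; a² = 144, b² = 44.
b² = 44 so b = 2√11; the minor axis has length 2b = 4√11.

4√11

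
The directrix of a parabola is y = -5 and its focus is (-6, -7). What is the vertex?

The vertex is the midpoint between the focus and the directrix along the axis of symmetry.
Axis is vertical (directrix is horizontal). Vertex y-coordinate = (-7 + (-5))/2 = -6; x-coordinate = -6.

(-6, -6)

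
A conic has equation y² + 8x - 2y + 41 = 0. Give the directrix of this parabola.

x = -3

Only y is squared. Complete the square in y: (y - 1)² = -8(x + 5).
Vertex (-5, 1); 4p = -8 so p = -2. Opens left.
Directrix is the vertical line x = h − p = -5 − (-2) = -3.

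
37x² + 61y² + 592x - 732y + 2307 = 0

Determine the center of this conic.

(-8, 6)

Group: 37(x² + 16x) + 61(y² - 12y) = -2307
Complete the square in x and y: 37(x + 8)² + 61(y - 6)² = -2307 + 2368 + 2196 = 2257
Dividing both sides by 2257: (x + 8)²/61 + (y - 6)²/37 = 1
Ellipse with center (-8, 6).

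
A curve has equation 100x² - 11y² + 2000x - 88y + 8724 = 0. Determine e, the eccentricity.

100(x² + 20x) -11(y² + 8y) = -8724
100(x + 10)² -11(y + 4)² = -8724 + 10000 - 176 = 1100
Dividing both sides by 1100: (x + 10)²/11 - (y + 4)²/100 = 1
Hyperbola, center (-10, -4), transverse axis horizontal; a² = 11, b² = 100.
c² = a² + b² = 111, so c = √111.
e = c/a = √111/√11 = √1221/11.

e = √1221/11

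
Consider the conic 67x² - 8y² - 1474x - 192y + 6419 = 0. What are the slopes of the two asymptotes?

√134/4 and -√134/4

Group: 67(x² - 22x) -8(y² + 24y) = -6419
Completing the square gives 67(x - 11)² -8(y + 12)² = -6419 + 8107 - 1152 = 536.
Divide through by 536 to get (x - 11)²/8 - (y + 12)²/67 = 1.
Hyperbola, center (11, -12), transverse axis horizontal; a² = 8, b² = 67.
For a horizontal hyperbola the asymptotes have slope ±b/a.
Here that is ±√67/2√2 = ±√134/4.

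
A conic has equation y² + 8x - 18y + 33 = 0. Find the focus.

Only y is squared. Complete the square in y: (y - 9)² = -8(x - 6).
Vertex (6, 9); 4p = -8 so p = -2. Opens left.
Focus is p units from the vertex along the axis: (h + p, k).

(4, 9)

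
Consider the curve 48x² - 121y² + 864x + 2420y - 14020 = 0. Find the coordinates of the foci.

(-22, 10) and (4, 10)

Rearranging, 48(x² + 18x) -121(y² - 20y) = 14020.
Complete the square: 48(x + 9)² -121(y - 10)² = 14020 + 3888 - 12100 = 5808
Divide through by 5808 to get (x + 9)²/121 - (y - 10)²/48 = 1.
Hyperbola, center (-9, 10), transverse axis horizontal; a² = 121, b² = 48.
c² = a² + b² = 121 + 48 = 169, so c = 13.
Foci lie on the horizontal axis through the center: (h ± c, k).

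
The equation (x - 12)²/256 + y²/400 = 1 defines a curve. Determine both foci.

(12, -12) and (12, 12)

Center (12, 0). The larger denominator 400 sits under the y-term, so the major axis is vertical; a² = 400, b² = 256.
c² = a² - b² = 400 - 256 = 144, so c = 12.
Foci lie on the vertical axis through the center: (h, k ± c).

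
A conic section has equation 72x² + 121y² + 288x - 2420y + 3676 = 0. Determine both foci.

Collect terms: 72(x² + 4x) + 121(y² - 20y) = -3676
Complete the square in x and y: 72(x + 2)² + 121(y - 10)² = -3676 + 288 + 12100 = 8712
Dividing both sides by 8712: (x + 2)²/121 + (y - 10)²/72 = 1
Ellipse, center (-2, 10), major axis horizontal; a² = 121, b² = 72.
c² = a² - b² = 121 - 72 = 49, so c = 7.
Foci lie on the horizontal axis through the center: (h ± c, k).

(-9, 10) and (5, 10)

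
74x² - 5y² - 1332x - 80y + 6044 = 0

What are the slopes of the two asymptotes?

√370/5 and -√370/5

Group: 74(x² - 18x) -5(y² + 16y) = -6044
Complete the square: 74(x - 9)² -5(y + 8)² = -6044 + 5994 - 320 = -370
Divide by -370: (y + 8)²/74 - (x - 9)²/5 = 1
Hyperbola, center (9, -8), transverse axis vertical; a² = 74, b² = 5.
For a vertical hyperbola the asymptotes have slope ±a/b.
Here that is ±√74/√5 = ±√370/5.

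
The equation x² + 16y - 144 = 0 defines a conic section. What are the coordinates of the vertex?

Only x is squared. Complete the square in x: x² = -16(y - 9).
Vertex (0, 9); 4p = -16 so p = -4. Opens down.

(0, 9)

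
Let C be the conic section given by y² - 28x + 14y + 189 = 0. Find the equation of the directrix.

Only y is squared. Complete the square in y: (y + 7)² = 28(x - 5).
Vertex (5, -7); 4p = 28 so p = 7. Opens right.
Directrix is the vertical line x = h − p = 5 − (7) = -2.

x = -2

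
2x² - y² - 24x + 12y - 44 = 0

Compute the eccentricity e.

Rearranging, 2(x² - 12x) -(y² - 12y) = 44.
Complete the square: 2(x - 6)² -(y - 6)² = 44 + 72 - 36 = 80
Dividing both sides by 80: (x - 6)²/40 - (y - 6)²/80 = 1
Hyperbola, center (6, 6), transverse axis horizontal; a² = 40, b² = 80.
c² = a² + b² = 120, so c = 2√30.
e = c/a = 2√30/2√10 = √3.

e = √3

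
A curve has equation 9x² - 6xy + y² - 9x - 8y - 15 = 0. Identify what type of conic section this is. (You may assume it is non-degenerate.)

parabola

A = 9, B = -6, C = 1.
Discriminant B² − 4AC = (-6)² − 4·9·1 = 0.
B² − 4AC = 0 ⇒ parabola.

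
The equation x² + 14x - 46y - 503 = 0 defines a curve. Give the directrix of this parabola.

y = -47/2

Only x is squared. Complete the square in x: (x + 7)² = 46(y + 12).
Vertex (-7, -12); 4p = 46 so p = 23/2. Opens up.
Directrix is the horizontal line y = k − p = -12 − (23/2) = -47/2.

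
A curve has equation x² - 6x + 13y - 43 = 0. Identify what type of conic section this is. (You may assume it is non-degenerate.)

No xy term. Coefficients of x² and y² are A = 1, C = 0.
Exactly one squared variable ⇒ parabola.

parabola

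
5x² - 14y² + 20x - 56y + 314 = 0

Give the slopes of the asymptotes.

√70/14 and -√70/14

5(x² + 4x) -14(y² + 4y) = -314
Complete the square: 5(x + 2)² -14(y + 2)² = -314 + 20 - 56 = -350
Dividing both sides by -350: (y + 2)²/25 - (x + 2)²/70 = 1
Hyperbola, center (-2, -2), transverse axis vertical; a² = 25, b² = 70.
For a vertical hyperbola the asymptotes have slope ±a/b.
Here that is ±5/√70 = ±√70/14.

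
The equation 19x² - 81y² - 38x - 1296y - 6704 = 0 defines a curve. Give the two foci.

Rearranging, 19(x² - 2x) -81(y² + 16y) = 6704.
Complete the square in x and y: 19(x - 1)² -81(y + 8)² = 6704 + 19 - 5184 = 1539
Dividing both sides by 1539: (x - 1)²/81 - (y + 8)²/19 = 1
Hyperbola, center (1, -8), transverse axis horizontal; a² = 81, b² = 19.
c² = a² + b² = 81 + 19 = 100, so c = 10.
Foci lie on the horizontal axis through the center: (h ± c, k).

(-9, -8) and (11, -8)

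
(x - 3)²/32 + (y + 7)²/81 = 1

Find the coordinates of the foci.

Center (3, -7). The larger denominator 81 sits under the y-term, so the major axis is vertical; a² = 81, b² = 32.
c² = a² - b² = 81 - 32 = 49, so c = 7.
Foci lie on the vertical axis through the center: (h, k ± c).

(3, -14) and (3, 0)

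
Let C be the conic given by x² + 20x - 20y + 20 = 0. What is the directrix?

y = -9

Only x is squared. Complete the square in x: (x + 10)² = 20(y + 4).
Vertex (-10, -4); 4p = 20 so p = 5. Opens up.
Directrix is the horizontal line y = k − p = -4 − (5) = -9.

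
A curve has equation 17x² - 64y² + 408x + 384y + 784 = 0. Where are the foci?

(-21, 3) and (-3, 3)

17(x² + 24x) -64(y² - 6y) = -784
Completing the square gives 17(x + 12)² -64(y - 3)² = -784 + 2448 - 576 = 1088.
Dividing both sides by 1088: (x + 12)²/64 - (y - 3)²/17 = 1
Hyperbola, center (-12, 3), transverse axis horizontal; a² = 64, b² = 17.
c² = a² + b² = 64 + 17 = 81, so c = 9.
Foci lie on the horizontal axis through the center: (h ± c, k).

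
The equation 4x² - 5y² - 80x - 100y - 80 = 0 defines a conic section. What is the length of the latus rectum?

Group the x- and y-terms: 4(x² - 20x) -5(y² + 20y) = 80
Complete the square: 4(x - 10)² -5(y + 10)² = 80 + 400 - 500 = -20
Divide by -20: (y + 10)²/4 - (x - 10)²/5 = 1
Hyperbola, center (10, -10), transverse axis vertical; a² = 4, b² = 5.
Latus rectum length = 2b²/a = 2·5/2 = 5.

5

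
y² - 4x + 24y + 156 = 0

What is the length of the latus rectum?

4

Only y is squared. Complete the square in y: (y + 12)² = 4(x - 3).
Vertex (3, -12); 4p = 4 so p = 1. Opens right.
Latus rectum length = |4p| = 4.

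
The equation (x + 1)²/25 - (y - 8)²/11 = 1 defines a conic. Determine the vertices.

(-6, 8) and (4, 8)

Center (-1, 8). The positive term is the x-term, so the transverse axis is horizontal; a² = 25, b² = 11.
a = 5. Vertices at (h ± a, k).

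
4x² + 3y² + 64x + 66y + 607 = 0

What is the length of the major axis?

4

Rearranging, 4(x² + 16x) + 3(y² + 22y) = -607.
Completing the square gives 4(x + 8)² + 3(y + 11)² = -607 + 256 + 363 = 12.
Dividing both sides by 12: (x + 8)²/3 + (y + 11)²/4 = 1
Ellipse, center (-8, -11), major axis vertical; a² = 4, b² = 3.
a² = 4 so a = 2; the major axis has length 2a = 4.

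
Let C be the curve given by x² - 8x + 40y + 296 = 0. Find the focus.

Only x is squared. Complete the square in x: (x - 4)² = -40(y + 7).
Vertex (4, -7); 4p = -40 so p = -10. Opens down.
Focus is p units from the vertex along the axis: (h, k + p).

(4, -17)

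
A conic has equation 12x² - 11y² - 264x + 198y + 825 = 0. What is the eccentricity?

e = √69/6

Rearranging, 12(x² - 22x) -11(y² - 18y) = -825.
Complete the square: 12(x - 11)² -11(y - 9)² = -825 + 1452 - 891 = -264
Dividing both sides by -264: (y - 9)²/24 - (x - 11)²/22 = 1
Hyperbola, center (11, 9), transverse axis vertical; a² = 24, b² = 22.
c² = a² + b² = 46, so c = √46.
e = c/a = √46/2√6 = √69/6.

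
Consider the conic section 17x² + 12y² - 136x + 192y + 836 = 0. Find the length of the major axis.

2√17

Collect terms: 17(x² - 8x) + 12(y² + 16y) = -836
Complete the square in x and y: 17(x - 4)² + 12(y + 8)² = -836 + 272 + 768 = 204
Divide through by 204 to get (x - 4)²/12 + (y + 8)²/17 = 1.
Ellipse, center (4, -8), major axis vertical; a² = 17, b² = 12.
a² = 17 so a = √17; the major axis has length 2a = 2√17.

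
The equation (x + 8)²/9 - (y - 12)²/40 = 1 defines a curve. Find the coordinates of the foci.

(-15, 12) and (-1, 12)

Center (-8, 12). The positive term is the x-term, so the transverse axis is horizontal; a² = 9, b² = 40.
c² = a² + b² = 9 + 40 = 49, so c = 7.
Foci lie on the horizontal axis through the center: (h ± c, k).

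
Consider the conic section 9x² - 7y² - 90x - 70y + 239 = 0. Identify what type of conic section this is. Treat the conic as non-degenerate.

hyperbola

No xy term. Coefficients of x² and y² are A = 9, C = -7.
A and C have opposite signs ⇒ hyperbola.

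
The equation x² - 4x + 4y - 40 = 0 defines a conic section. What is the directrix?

Only x is squared. Complete the square in x: (x - 2)² = -4(y - 11).
Vertex (2, 11); 4p = -4 so p = -1. Opens down.
Directrix is the horizontal line y = k − p = 11 − (-1) = 12.

y = 12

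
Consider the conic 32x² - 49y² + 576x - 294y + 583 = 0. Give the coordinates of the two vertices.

(-16, -3) and (-2, -3)

32(x² + 18x) -49(y² + 6y) = -583
Completing the square gives 32(x + 9)² -49(y + 3)² = -583 + 2592 - 441 = 1568.
Dividing both sides by 1568: (x + 9)²/49 - (y + 3)²/32 = 1
Hyperbola, center (-9, -3), transverse axis horizontal; a² = 49, b² = 32.
a = 7. Vertices at (h ± a, k).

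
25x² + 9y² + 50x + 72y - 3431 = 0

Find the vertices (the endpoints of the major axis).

Collect terms: 25(x² + 2x) + 9(y² + 8y) = 3431
Complete the square in x and y: 25(x + 1)² + 9(y + 4)² = 3431 + 25 + 144 = 3600
Divide by 3600: (x + 1)²/144 + (y + 4)²/400 = 1
Ellipse, center (-1, -4), major axis vertical; a² = 400, b² = 144.
a = 20. Vertices at (h, k ± a).

(-1, -24) and (-1, 16)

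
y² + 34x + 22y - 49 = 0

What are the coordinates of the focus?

Only y is squared. Complete the square in y: (y + 11)² = -34(x - 5).
Vertex (5, -11); 4p = -34 so p = -17/2. Opens left.
Focus is p units from the vertex along the axis: (h + p, k).

(-7/2, -11)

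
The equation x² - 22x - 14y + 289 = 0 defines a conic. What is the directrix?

y = 17/2

Only x is squared. Complete the square in x: (x - 11)² = 14(y - 12).
Vertex (11, 12); 4p = 14 so p = 7/2. Opens up.
Directrix is the horizontal line y = k − p = 12 − (7/2) = 17/2.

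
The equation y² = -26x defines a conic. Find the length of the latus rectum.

Vertex (0, 0); 4p = -26 so p = -13/2. Opens left.
Latus rectum length = |4p| = 26.

26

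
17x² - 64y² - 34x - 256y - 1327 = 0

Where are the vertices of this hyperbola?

(-7, -2) and (9, -2)

Rearranging, 17(x² - 2x) -64(y² + 4y) = 1327.
17(x - 1)² -64(y + 2)² = 1327 + 17 - 256 = 1088
Divide by 1088: (x - 1)²/64 - (y + 2)²/17 = 1
Hyperbola, center (1, -2), transverse axis horizontal; a² = 64, b² = 17.
a = 8. Vertices at (h ± a, k).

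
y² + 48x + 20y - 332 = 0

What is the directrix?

x = 21

Only y is squared. Complete the square in y: (y + 10)² = -48(x - 9).
Vertex (9, -10); 4p = -48 so p = -12. Opens left.
Directrix is the vertical line x = h − p = 9 − (-12) = 21.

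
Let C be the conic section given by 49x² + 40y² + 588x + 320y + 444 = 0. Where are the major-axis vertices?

Collect terms: 49(x² + 12x) + 40(y² + 8y) = -444
Completing the square gives 49(x + 6)² + 40(y + 4)² = -444 + 1764 + 640 = 1960.
Divide by 1960: (x + 6)²/40 + (y + 4)²/49 = 1
Ellipse, center (-6, -4), major axis vertical; a² = 49, b² = 40.
a = 7. Vertices at (h, k ± a).

(-6, -11) and (-6, 3)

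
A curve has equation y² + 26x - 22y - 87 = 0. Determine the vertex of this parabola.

Only y is squared. Complete the square in y: (y - 11)² = -26(x - 8).
Vertex (8, 11); 4p = -26 so p = -13/2. Opens left.

(8, 11)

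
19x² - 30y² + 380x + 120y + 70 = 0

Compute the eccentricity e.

e = 7√30/30

Group: 19(x² + 20x) -30(y² - 4y) = -70
Complete the square: 19(x + 10)² -30(y - 2)² = -70 + 1900 - 120 = 1710
Divide through by 1710 to get (x + 10)²/90 - (y - 2)²/57 = 1.
Hyperbola, center (-10, 2), transverse axis horizontal; a² = 90, b² = 57.
c² = a² + b² = 147, so c = 7√3.
e = c/a = 7√3/3√10 = 7√30/30.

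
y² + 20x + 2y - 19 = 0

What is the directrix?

Only y is squared. Complete the square in y: (y + 1)² = -20(x - 1).
Vertex (1, -1); 4p = -20 so p = -5. Opens left.
Directrix is the vertical line x = h − p = 1 − (-5) = 6.

x = 6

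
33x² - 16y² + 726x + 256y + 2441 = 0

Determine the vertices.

Group the x- and y-terms: 33(x² + 22x) -16(y² - 16y) = -2441
Completing the square gives 33(x + 11)² -16(y - 8)² = -2441 + 3993 - 1024 = 528.
Divide through by 528 to get (x + 11)²/16 - (y - 8)²/33 = 1.
Hyperbola, center (-11, 8), transverse axis horizontal; a² = 16, b² = 33.
a = 4. Vertices at (h ± a, k).

(-15, 8) and (-7, 8)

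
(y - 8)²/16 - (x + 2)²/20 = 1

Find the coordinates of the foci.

(-2, 2) and (-2, 14)

Center (-2, 8). The positive term is the y-term, so the transverse axis is vertical; a² = 16, b² = 20.
c² = a² + b² = 16 + 20 = 36, so c = 6.
Foci lie on the vertical axis through the center: (h, k ± c).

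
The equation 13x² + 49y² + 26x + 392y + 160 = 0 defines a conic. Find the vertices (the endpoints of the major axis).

Group the x- and y-terms: 13(x² + 2x) + 49(y² + 8y) = -160
Complete the square in x and y: 13(x + 1)² + 49(y + 4)² = -160 + 13 + 784 = 637
Divide through by 637 to get (x + 1)²/49 + (y + 4)²/13 = 1.
Ellipse, center (-1, -4), major axis horizontal; a² = 49, b² = 13.
a = 7. Vertices at (h ± a, k).

(-8, -4) and (6, -4)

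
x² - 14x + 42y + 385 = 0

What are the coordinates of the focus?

Only x is squared. Complete the square in x: (x - 7)² = -42(y + 8).
Vertex (7, -8); 4p = -42 so p = -21/2. Opens down.
Focus is p units from the vertex along the axis: (h, k + p).

(7, -37/2)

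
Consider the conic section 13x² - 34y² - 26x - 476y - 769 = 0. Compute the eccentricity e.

e = √611/13

Group: 13(x² - 2x) -34(y² + 14y) = 769
Complete the square in x and y: 13(x - 1)² -34(y + 7)² = 769 + 13 - 1666 = -884
Divide through by -884 to get (y + 7)²/26 - (x - 1)²/68 = 1.
Hyperbola, center (1, -7), transverse axis vertical; a² = 26, b² = 68.
c² = a² + b² = 94, so c = √94.
e = c/a = √94/√26 = √611/13.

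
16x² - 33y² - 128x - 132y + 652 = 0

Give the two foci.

16(x² - 8x) -33(y² + 4y) = -652
Complete the square: 16(x - 4)² -33(y + 2)² = -652 + 256 - 132 = -528
Divide by -528: (y + 2)²/16 - (x - 4)²/33 = 1
Hyperbola, center (4, -2), transverse axis vertical; a² = 16, b² = 33.
c² = a² + b² = 16 + 33 = 49, so c = 7.
Foci lie on the vertical axis through the center: (h, k ± c).

(4, -9) and (4, 5)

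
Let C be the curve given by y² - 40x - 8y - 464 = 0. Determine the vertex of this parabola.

(-12, 4)

Only y is squared. Complete the square in y: (y - 4)² = 40(x + 12).
Vertex (-12, 4); 4p = 40 so p = 10. Opens right.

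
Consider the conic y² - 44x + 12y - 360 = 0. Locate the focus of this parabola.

(2, -6)

Only y is squared. Complete the square in y: (y + 6)² = 44(x + 9).
Vertex (-9, -6); 4p = 44 so p = 11. Opens right.
Focus is p units from the vertex along the axis: (h + p, k).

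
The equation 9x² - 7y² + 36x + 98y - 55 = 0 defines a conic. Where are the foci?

(-2, -1) and (-2, 15)

Group the x- and y-terms: 9(x² + 4x) -7(y² - 14y) = 55
Complete the square: 9(x + 2)² -7(y - 7)² = 55 + 36 - 343 = -252
Dividing both sides by -252: (y - 7)²/36 - (x + 2)²/28 = 1
Hyperbola, center (-2, 7), transverse axis vertical; a² = 36, b² = 28.
c² = a² + b² = 36 + 28 = 64, so c = 8.
Foci lie on the vertical axis through the center: (h, k ± c).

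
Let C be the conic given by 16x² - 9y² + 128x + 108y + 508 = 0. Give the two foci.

(-4, -4) and (-4, 16)

Group: 16(x² + 8x) -9(y² - 12y) = -508
Completing the square gives 16(x + 4)² -9(y - 6)² = -508 + 256 - 324 = -576.
Divide by -576: (y - 6)²/64 - (x + 4)²/36 = 1
Hyperbola, center (-4, 6), transverse axis vertical; a² = 64, b² = 36.
c² = a² + b² = 64 + 36 = 100, so c = 10.
Foci lie on the vertical axis through the center: (h, k ± c).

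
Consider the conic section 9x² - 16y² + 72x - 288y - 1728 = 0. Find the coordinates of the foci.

Group the x- and y-terms: 9(x² + 8x) -16(y² + 18y) = 1728
Complete the square: 9(x + 4)² -16(y + 9)² = 1728 + 144 - 1296 = 576
Divide by 576: (x + 4)²/64 - (y + 9)²/36 = 1
Hyperbola, center (-4, -9), transverse axis horizontal; a² = 64, b² = 36.
c² = a² + b² = 64 + 36 = 100, so c = 10.
Foci lie on the horizontal axis through the center: (h ± c, k).

(-14, -9) and (6, -9)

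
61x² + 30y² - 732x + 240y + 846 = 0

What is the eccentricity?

Collect terms: 61(x² - 12x) + 30(y² + 8y) = -846
61(x - 6)² + 30(y + 4)² = -846 + 2196 + 480 = 1830
Dividing both sides by 1830: (x - 6)²/30 + (y + 4)²/61 = 1
Ellipse, center (6, -4), major axis vertical; a² = 61, b² = 30.
c² = a² - b² = 31, so c = √31.
e = c/a = √31/√61 = √1891/61.

e = √1891/61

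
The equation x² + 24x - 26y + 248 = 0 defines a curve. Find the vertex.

Only x is squared. Complete the square in x: (x + 12)² = 26(y - 4).
Vertex (-12, 4); 4p = 26 so p = 13/2. Opens up.

(-12, 4)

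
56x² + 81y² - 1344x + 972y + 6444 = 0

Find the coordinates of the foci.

(7, -6) and (17, -6)

56(x² - 24x) + 81(y² + 12y) = -6444
Complete the square in x and y: 56(x - 12)² + 81(y + 6)² = -6444 + 8064 + 2916 = 4536
Divide by 4536: (x - 12)²/81 + (y + 6)²/56 = 1
Ellipse, center (12, -6), major axis horizontal; a² = 81, b² = 56.
c² = a² - b² = 81 - 56 = 25, so c = 5.
Foci lie on the horizontal axis through the center: (h ± c, k).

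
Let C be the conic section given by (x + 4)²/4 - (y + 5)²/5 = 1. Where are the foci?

Center (-4, -5). The positive term is the x-term, so the transverse axis is horizontal; a² = 4, b² = 5.
c² = a² + b² = 4 + 5 = 9, so c = 3.
Foci lie on the horizontal axis through the center: (h ± c, k).

(-7, -5) and (-1, -5)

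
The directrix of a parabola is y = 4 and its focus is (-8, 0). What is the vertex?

(-8, 2)

The vertex is the midpoint between the focus and the directrix along the axis of symmetry.
Axis is vertical (directrix is horizontal). Vertex y-coordinate = (0 + 4)/2 = 2; x-coordinate = -8.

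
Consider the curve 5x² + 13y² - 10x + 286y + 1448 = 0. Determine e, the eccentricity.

Group the x- and y-terms: 5(x² - 2x) + 13(y² + 22y) = -1448
Complete the square: 5(x - 1)² + 13(y + 11)² = -1448 + 5 + 1573 = 130
Divide by 130: (x - 1)²/26 + (y + 11)²/10 = 1
Ellipse, center (1, -11), major axis horizontal; a² = 26, b² = 10.
c² = a² - b² = 16, so c = 4.
e = c/a = 4/√26 = 2√26/13.

e = 2√26/13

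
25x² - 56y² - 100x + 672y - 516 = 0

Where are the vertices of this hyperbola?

(2, 1) and (2, 11)

Collect terms: 25(x² - 4x) -56(y² - 12y) = 516
25(x - 2)² -56(y - 6)² = 516 + 100 - 2016 = -1400
Divide through by -1400 to get (y - 6)²/25 - (x - 2)²/56 = 1.
Hyperbola, center (2, 6), transverse axis vertical; a² = 25, b² = 56.
a = 5. Vertices at (h, k ± a).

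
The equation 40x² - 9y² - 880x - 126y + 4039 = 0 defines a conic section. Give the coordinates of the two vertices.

(8, -7) and (14, -7)

Rearranging, 40(x² - 22x) -9(y² + 14y) = -4039.
40(x - 11)² -9(y + 7)² = -4039 + 4840 - 441 = 360
Divide by 360: (x - 11)²/9 - (y + 7)²/40 = 1
Hyperbola, center (11, -7), transverse axis horizontal; a² = 9, b² = 40.
a = 3. Vertices at (h ± a, k).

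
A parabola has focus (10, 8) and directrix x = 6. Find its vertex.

The vertex is the midpoint between the focus and the directrix along the axis of symmetry.
Axis is horizontal (directrix is vertical). Vertex x-coordinate = (10 + 6)/2 = 8; y-coordinate = 8.

(8, 8)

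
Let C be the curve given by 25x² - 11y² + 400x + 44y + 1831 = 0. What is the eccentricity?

Collect terms: 25(x² + 16x) -11(y² - 4y) = -1831
25(x + 8)² -11(y - 2)² = -1831 + 1600 - 44 = -275
Divide by -275: (y - 2)²/25 - (x + 8)²/11 = 1
Hyperbola, center (-8, 2), transverse axis vertical; a² = 25, b² = 11.
c² = a² + b² = 36, so c = 6.
e = c/a = 6/5.

e = 6/5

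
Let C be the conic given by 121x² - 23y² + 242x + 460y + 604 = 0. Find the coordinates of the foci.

Group the x- and y-terms: 121(x² + 2x) -23(y² - 20y) = -604
Complete the square in x and y: 121(x + 1)² -23(y - 10)² = -604 + 121 - 2300 = -2783
Dividing both sides by -2783: (y - 10)²/121 - (x + 1)²/23 = 1
Hyperbola, center (-1, 10), transverse axis vertical; a² = 121, b² = 23.
c² = a² + b² = 121 + 23 = 144, so c = 12.
Foci lie on the vertical axis through the center: (h, k ± c).

(-1, -2) and (-1, 22)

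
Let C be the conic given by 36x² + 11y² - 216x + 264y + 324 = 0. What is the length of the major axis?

36(x² - 6x) + 11(y² + 24y) = -324
36(x - 3)² + 11(y + 12)² = -324 + 324 + 1584 = 1584
Divide by 1584: (x - 3)²/44 + (y + 12)²/144 = 1
Ellipse, center (3, -12), major axis vertical; a² = 144, b² = 44.
a² = 144 so a = 12; the major axis has length 2a = 24.

24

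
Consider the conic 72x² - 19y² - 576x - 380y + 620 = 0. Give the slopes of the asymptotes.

Group the x- and y-terms: 72(x² - 8x) -19(y² + 20y) = -620
Completing the square gives 72(x - 4)² -19(y + 10)² = -620 + 1152 - 1900 = -1368.
Divide by -1368: (y + 10)²/72 - (x - 4)²/19 = 1
Hyperbola, center (4, -10), transverse axis vertical; a² = 72, b² = 19.
For a vertical hyperbola the asymptotes have slope ±a/b.
Here that is ±6√2/√19 = ±6√38/19.

6√38/19 and -6√38/19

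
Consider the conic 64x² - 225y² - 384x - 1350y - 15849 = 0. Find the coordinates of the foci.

(-14, -3) and (20, -3)

64(x² - 6x) -225(y² + 6y) = 15849
Completing the square gives 64(x - 3)² -225(y + 3)² = 15849 + 576 - 2025 = 14400.
Dividing both sides by 14400: (x - 3)²/225 - (y + 3)²/64 = 1
Hyperbola, center (3, -3), transverse axis horizontal; a² = 225, b² = 64.
c² = a² + b² = 225 + 64 = 289, so c = 17.
Foci lie on the horizontal axis through the center: (h ± c, k).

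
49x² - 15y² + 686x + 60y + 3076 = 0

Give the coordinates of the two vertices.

(-7, -5) and (-7, 9)

Collect terms: 49(x² + 14x) -15(y² - 4y) = -3076
Complete the square: 49(x + 7)² -15(y - 2)² = -3076 + 2401 - 60 = -735
Dividing both sides by -735: (y - 2)²/49 - (x + 7)²/15 = 1
Hyperbola, center (-7, 2), transverse axis vertical; a² = 49, b² = 15.
a = 7. Vertices at (h, k ± a).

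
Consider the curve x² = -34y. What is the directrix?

Vertex (0, 0); 4p = -34 so p = -17/2. Opens down.
Directrix is the horizontal line y = k − p = 0 − (-17/2) = 17/2.

y = 17/2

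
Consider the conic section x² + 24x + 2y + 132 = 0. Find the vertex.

(-12, 6)

Only x is squared. Complete the square in x: (x + 12)² = -2(y - 6).
Vertex (-12, 6); 4p = -2 so p = -1/2. Opens down.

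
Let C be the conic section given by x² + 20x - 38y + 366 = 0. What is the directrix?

y = -5/2

Only x is squared. Complete the square in x: (x + 10)² = 38(y - 7).
Vertex (-10, 7); 4p = 38 so p = 19/2. Opens up.
Directrix is the horizontal line y = k − p = 7 − (19/2) = -5/2.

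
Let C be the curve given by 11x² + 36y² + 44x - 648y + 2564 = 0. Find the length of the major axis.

11(x² + 4x) + 36(y² - 18y) = -2564
Completing the square gives 11(x + 2)² + 36(y - 9)² = -2564 + 44 + 2916 = 396.
Dividing both sides by 396: (x + 2)²/36 + (y - 9)²/11 = 1
Ellipse, center (-2, 9), major axis horizontal; a² = 36, b² = 11.
a² = 36 so a = 6; the major axis has length 2a = 12.

12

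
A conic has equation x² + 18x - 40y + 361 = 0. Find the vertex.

(-9, 7)

Only x is squared. Complete the square in x: (x + 9)² = 40(y - 7).
Vertex (-9, 7); 4p = 40 so p = 10. Opens up.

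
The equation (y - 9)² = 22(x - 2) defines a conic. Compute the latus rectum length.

Vertex (2, 9); 4p = 22 so p = 11/2. Opens right.
Latus rectum length = |4p| = 22.

22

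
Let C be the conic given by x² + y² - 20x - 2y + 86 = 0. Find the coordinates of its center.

(10, 1)

(x² - 20x) + (y² - 2y) = -86
(x - 10)² + (y - 1)² = -86 + 100 + 1 = 15
So (x - 10)² + (y - 1)² = 15.
Circle centered at (10, 1) with r² = 15.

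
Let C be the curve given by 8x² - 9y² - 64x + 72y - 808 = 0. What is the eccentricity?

Collect terms: 8(x² - 8x) -9(y² - 8y) = 808
Complete the square in x and y: 8(x - 4)² -9(y - 4)² = 808 + 128 - 144 = 792
Divide by 792: (x - 4)²/99 - (y - 4)²/88 = 1
Hyperbola, center (4, 4), transverse axis horizontal; a² = 99, b² = 88.
c² = a² + b² = 187, so c = √187.
e = c/a = √187/3√11 = √17/3.

e = √17/3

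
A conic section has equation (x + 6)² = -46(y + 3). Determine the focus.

(-6, -29/2)

Vertex (-6, -3); 4p = -46 so p = -23/2. Opens down.
Focus is p units from the vertex along the axis: (h, k + p).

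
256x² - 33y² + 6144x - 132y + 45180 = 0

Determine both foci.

(-12, -19) and (-12, 15)

Group the x- and y-terms: 256(x² + 24x) -33(y² + 4y) = -45180
256(x + 12)² -33(y + 2)² = -45180 + 36864 - 132 = -8448
Dividing both sides by -8448: (y + 2)²/256 - (x + 12)²/33 = 1
Hyperbola, center (-12, -2), transverse axis vertical; a² = 256, b² = 33.
c² = a² + b² = 256 + 33 = 289, so c = 17.
Foci lie on the vertical axis through the center: (h, k ± c).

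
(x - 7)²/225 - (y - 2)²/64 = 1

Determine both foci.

(-10, 2) and (24, 2)

Center (7, 2). The positive term is the x-term, so the transverse axis is horizontal; a² = 225, b² = 64.
c² = a² + b² = 225 + 64 = 289, so c = 17.
Foci lie on the horizontal axis through the center: (h ± c, k).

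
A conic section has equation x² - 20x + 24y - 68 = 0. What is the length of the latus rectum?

24

Only x is squared. Complete the square in x: (x - 10)² = -24(y - 7).
Vertex (10, 7); 4p = -24 so p = -6. Opens down.
Latus rectum length = |4p| = 24.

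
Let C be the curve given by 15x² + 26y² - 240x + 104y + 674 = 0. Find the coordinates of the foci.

(8 - √11, -2) and (8 + √11, -2)

15(x² - 16x) + 26(y² + 4y) = -674
Complete the square in x and y: 15(x - 8)² + 26(y + 2)² = -674 + 960 + 104 = 390
Divide by 390: (x - 8)²/26 + (y + 2)²/15 = 1
Ellipse, center (8, -2), major axis horizontal; a² = 26, b² = 15.
c² = a² - b² = 26 - 15 = 11, so c = √11.
Foci lie on the horizontal axis through the center: (h ± c, k).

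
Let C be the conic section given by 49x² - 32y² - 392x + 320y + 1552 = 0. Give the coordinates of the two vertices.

(4, -2) and (4, 12)

49(x² - 8x) -32(y² - 10y) = -1552
49(x - 4)² -32(y - 5)² = -1552 + 784 - 800 = -1568
Divide by -1568: (y - 5)²/49 - (x - 4)²/32 = 1
Hyperbola, center (4, 5), transverse axis vertical; a² = 49, b² = 32.
a = 7. Vertices at (h, k ± a).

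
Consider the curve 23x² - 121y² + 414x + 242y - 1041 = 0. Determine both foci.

Collect terms: 23(x² + 18x) -121(y² - 2y) = 1041
Complete the square in x and y: 23(x + 9)² -121(y - 1)² = 1041 + 1863 - 121 = 2783
Divide through by 2783 to get (x + 9)²/121 - (y - 1)²/23 = 1.
Hyperbola, center (-9, 1), transverse axis horizontal; a² = 121, b² = 23.
c² = a² + b² = 121 + 23 = 144, so c = 12.
Foci lie on the horizontal axis through the center: (h ± c, k).

(-21, 1) and (3, 1)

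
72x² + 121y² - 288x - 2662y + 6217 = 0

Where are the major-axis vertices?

Group: 72(x² - 4x) + 121(y² - 22y) = -6217
Completing the square gives 72(x - 2)² + 121(y - 11)² = -6217 + 288 + 14641 = 8712.
Divide by 8712: (x - 2)²/121 + (y - 11)²/72 = 1
Ellipse, center (2, 11), major axis horizontal; a² = 121, b² = 72.
a = 11. Vertices at (h ± a, k).

(-9, 11) and (13, 11)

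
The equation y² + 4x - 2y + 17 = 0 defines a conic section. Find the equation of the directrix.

x = -3

Only y is squared. Complete the square in y: (y - 1)² = -4(x + 4).
Vertex (-4, 1); 4p = -4 so p = -1. Opens left.
Directrix is the vertical line x = h − p = -4 − (-1) = -3.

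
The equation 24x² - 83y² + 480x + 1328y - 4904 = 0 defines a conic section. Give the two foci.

Collect terms: 24(x² + 20x) -83(y² - 16y) = 4904
Complete the square: 24(x + 10)² -83(y - 8)² = 4904 + 2400 - 5312 = 1992
Dividing both sides by 1992: (x + 10)²/83 - (y - 8)²/24 = 1
Hyperbola, center (-10, 8), transverse axis horizontal; a² = 83, b² = 24.
c² = a² + b² = 83 + 24 = 107, so c = √107.
Foci lie on the horizontal axis through the center: (h ± c, k).

(-10 - √107, 8) and (-10 + √107, 8)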